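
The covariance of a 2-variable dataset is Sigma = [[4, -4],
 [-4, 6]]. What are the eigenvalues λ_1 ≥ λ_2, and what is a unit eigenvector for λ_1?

Step 1 — characteristic polynomial of 2×2 Sigma:
  det(Sigma - λI) = λ² - trace · λ + det = 0.
  trace = 4 + 6 = 10, det = 4·6 - (-4)² = 8.
Step 2 — discriminant:
  Δ = trace² - 4·det = 100 - 32 = 68.
Step 3 — eigenvalues:
  λ = (trace ± √Δ)/2 = (10 ± 8.2462)/2,
  λ_1 = 9.1231,  λ_2 = 0.8769.

Step 4 — unit eigenvector for λ_1: solve (Sigma - λ_1 I)v = 0. First row:
  (4 - 9.1231)·v_x + (-4)·v_y = 0, i.e. (-5.1231)·v_x + (-4)·v_y = 0,
  so v ∝ (b, λ_1 - a) = (-4, 5.1231); multiply by -1 so the first entry is positive: u = (4, -5.1231).
  ||u|| = √((4)² + (-5.1231)²) = √(42.2462) ≈ 6.4997,
  v_1 = u/||u|| ≈ (0.6154, -0.7882) (||v_1|| = 1).

λ_1 = 9.1231,  λ_2 = 0.8769;  v_1 ≈ (0.6154, -0.7882)


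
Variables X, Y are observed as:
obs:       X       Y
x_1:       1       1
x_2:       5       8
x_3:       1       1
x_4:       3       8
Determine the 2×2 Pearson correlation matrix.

Step 1 — column means:
  mean(X) = (1 + 5 + 1 + 3) / 4 = 10/4 = 2.5
  mean(Y) = (1 + 8 + 1 + 8) / 4 = 18/4 = 4.5

Step 2 — sample variances and covariances s[i,j] = (1/(n-1)) · Σ_k (x_{k,i} - mean_i) · (x_{k,j} - mean_j), with n-1 = 3:
  s[X,X] = ((-1.5)·(-1.5) + (2.5)·(2.5) + (-1.5)·(-1.5) + (0.5)·(0.5)) / 3 = 11/3 = 3.6667
  s[X,Y] = ((-1.5)·(-3.5) + (2.5)·(3.5) + (-1.5)·(-3.5) + (0.5)·(3.5)) / 3 = 21/3 = 7
  s[Y,Y] = ((-3.5)·(-3.5) + (3.5)·(3.5) + (-3.5)·(-3.5) + (3.5)·(3.5)) / 3 = 49/3 = 16.3333
  Sample standard deviations s_i = √(s[i,i]):
  s(X) = √(3.6667) = 1.9149
  s(Y) = √(16.3333) = 4.0415

Step 3 — r_{ij} = s_{ij} / (s_i · s_j):
  r[X,X] = 1 (diagonal).
  r[X,Y] = 7 / (1.9149 · 4.0415) = 7 / 7.7388 = 0.9045
  r[Y,Y] = 1 (diagonal).

R is symmetric with unit diagonal. Assembling:

R = [[1, 0.9045],
 [0.9045, 1]]


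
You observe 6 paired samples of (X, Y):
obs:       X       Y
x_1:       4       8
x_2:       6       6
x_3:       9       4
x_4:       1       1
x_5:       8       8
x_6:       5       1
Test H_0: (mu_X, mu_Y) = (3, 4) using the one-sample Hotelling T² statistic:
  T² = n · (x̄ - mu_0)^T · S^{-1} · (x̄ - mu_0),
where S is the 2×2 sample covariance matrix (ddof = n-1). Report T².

Step 1 — sample mean vector:
  mean(X) = (4 + 6 + 9 + 1 + 8 + 5) / 6 = 33/6 = 5.5
  mean(Y) = (8 + 6 + 4 + 1 + 8 + 1) / 6 = 28/6 = 4.6667
  x̄ = (5.5, 4.6667),  deviation x̄ - mu_0 = (5.5, 4.6667) - (3, 4) = (2.5, 0.6667).

Step 2 — sample covariance matrix, S[i,j] = (1/(n-1)) · Σ_k (x_{k,i} - mean_i) · (x_{k,j} - mean_j), divisor n-1 = 5:
  S[X,X] = ((-1.5)·(-1.5) + (0.5)·(0.5) + (3.5)·(3.5) + (-4.5)·(-4.5) + (2.5)·(2.5) + (-0.5)·(-0.5)) / 5 = 41.5/5 = 8.3
  S[X,Y] = ((-1.5)·(3.3333) + (0.5)·(1.3333) + (3.5)·(-0.6667) + (-4.5)·(-3.6667) + (2.5)·(3.3333) + (-0.5)·(-3.6667)) / 5 = 20/5 = 4
  S[Y,Y] = ((3.3333)·(3.3333) + (1.3333)·(1.3333) + (-0.6667)·(-0.6667) + (-3.6667)·(-3.6667) + (3.3333)·(3.3333) + (-3.6667)·(-3.6667)) / 5 = 51.3333/5 = 10.2667
  S = [[8.3, 4],
 [4, 10.2667]].

Step 3 — invert S. det(S) = 8.3·10.2667 - (4)² = 69.2133.
  S^{-1} = (1/det) · [[d, -b], [-b, a]] = [[0.1483, -0.0578],
 [-0.0578, 0.1199]].

Step 4 — quadratic form (x̄ - mu_0)^T · S^{-1} · (x̄ - mu_0):
  S^{-1} · (x̄ - mu_0) = (0.3323, -0.0645),
  (x̄ - mu_0)^T · [...] = (2.5)·(0.3323) + (0.6667)·(-0.0645) = 0.7877.

Step 5 — scale by n: T² = 6 · 0.7877 = 4.7264.

T² ≈ 4.7264


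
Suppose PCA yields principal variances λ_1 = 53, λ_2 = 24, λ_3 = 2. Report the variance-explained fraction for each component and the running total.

Step 1 — total variance = trace(Sigma) = Σ λ_i = 53 + 24 + 2 = 79.

Step 2 — fraction explained by component i = λ_i / Σ λ:
  PC1: 53/79 = 0.6709
  PC2: 24/79 = 0.3038
  PC3: 2/79 = 0.0253

Step 3 — cumulative fraction after k components = (λ_1 + ... + λ_k) / Σ λ:
  k = 1: 53/79 = 0.6709
  k = 2: (53 + 24)/79 = 77/79 = 0.9747
  k = 3: (53 + 24 + 2)/79 = 79/79 = 1

Summary (fraction, with percent):

explained: PC1 0.6709 (67.09%), PC2 0.3038 (30.38%), PC3 0.0253 (2.53%);  cumulative: 0.6709, 0.9747, 1


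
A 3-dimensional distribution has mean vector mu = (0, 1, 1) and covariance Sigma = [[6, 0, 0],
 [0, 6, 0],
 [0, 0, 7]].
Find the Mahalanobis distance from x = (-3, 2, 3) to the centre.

Step 1 — centre the observation: (x - mu) = (-3, 1, 2).

Step 2 — invert Sigma (cofactor / det for 3×3, or solve directly):
  Sigma^{-1} = [[0.1667, 0, 0],
 [0, 0.1667, 0],
 [0, 0, 0.1429]].

Step 3 — form the quadratic (x - mu)^T · Sigma^{-1} · (x - mu):
  Sigma^{-1} · (x - mu) = (-0.5, 0.1667, 0.2857).
  (x - mu)^T · [Sigma^{-1} · (x - mu)] = (-3)·(-0.5) + (1)·(0.1667) + (2)·(0.2857) = 2.2381.

Step 4 — take square root: d = √(2.2381) ≈ 1.496.

d(x, mu) = √(2.2381) ≈ 1.496


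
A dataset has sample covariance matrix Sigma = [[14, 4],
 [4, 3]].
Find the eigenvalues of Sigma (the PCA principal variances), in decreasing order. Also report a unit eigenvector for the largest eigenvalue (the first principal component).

Step 1 — characteristic polynomial of 2×2 Sigma:
  det(Sigma - λI) = λ² - trace · λ + det = 0.
  trace = 14 + 3 = 17, det = 14·3 - (4)² = 26.
Step 2 — discriminant:
  Δ = trace² - 4·det = 289 - 104 = 185.
Step 3 — eigenvalues:
  λ = (trace ± √Δ)/2 = (17 ± 13.6015)/2,
  λ_1 = 15.3007,  λ_2 = 1.6993.

Step 4 — unit eigenvector for λ_1: solve (Sigma - λ_1 I)v = 0. First row:
  (14 - 15.3007)·v_x + (4)·v_y = 0, i.e. (-1.3007)·v_x + (4)·v_y = 0,
  so v ∝ (b, λ_1 - a) = (4, 1.3007) = u.
  ||u|| = √((4)² + (1.3007)²) = √(17.6919) ≈ 4.2062,
  v_1 = u/||u|| ≈ (0.951, 0.3092) (||v_1|| = 1).

λ_1 = 15.3007,  λ_2 = 1.6993;  v_1 ≈ (0.951, 0.3092)


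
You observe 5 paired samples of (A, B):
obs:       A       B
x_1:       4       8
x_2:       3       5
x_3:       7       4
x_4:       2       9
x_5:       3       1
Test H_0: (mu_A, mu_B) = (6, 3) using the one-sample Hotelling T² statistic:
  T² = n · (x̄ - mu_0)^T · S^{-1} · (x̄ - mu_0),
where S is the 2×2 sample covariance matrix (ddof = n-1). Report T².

Step 1 — sample mean vector:
  mean(A) = (4 + 3 + 7 + 2 + 3) / 5 = 19/5 = 3.8
  mean(B) = (8 + 5 + 4 + 9 + 1) / 5 = 27/5 = 5.4
  x̄ = (3.8, 5.4),  deviation x̄ - mu_0 = (3.8, 5.4) - (6, 3) = (-2.2, 2.4).

Step 2 — sample covariance matrix, S[i,j] = (1/(n-1)) · Σ_k (x_{k,i} - mean_i) · (x_{k,j} - mean_j), divisor n-1 = 4:
  S[A,A] = ((0.2)·(0.2) + (-0.8)·(-0.8) + (3.2)·(3.2) + (-1.8)·(-1.8) + (-0.8)·(-0.8)) / 4 = 14.8/4 = 3.7
  S[A,B] = ((0.2)·(2.6) + (-0.8)·(-0.4) + (3.2)·(-1.4) + (-1.8)·(3.6) + (-0.8)·(-4.4)) / 4 = -6.6/4 = -1.65
  S[B,B] = ((2.6)·(2.6) + (-0.4)·(-0.4) + (-1.4)·(-1.4) + (3.6)·(3.6) + (-4.4)·(-4.4)) / 4 = 41.2/4 = 10.3
  S = [[3.7, -1.65],
 [-1.65, 10.3]].

Step 3 — invert S. det(S) = 3.7·10.3 - (-1.65)² = 35.3875.
  S^{-1} = (1/det) · [[d, -b], [-b, a]] = [[0.2911, 0.0466],
 [0.0466, 0.1046]].

Step 4 — quadratic form (x̄ - mu_0)^T · S^{-1} · (x̄ - mu_0):
  S^{-1} · (x̄ - mu_0) = (-0.5284, 0.1484),
  (x̄ - mu_0)^T · [...] = (-2.2)·(-0.5284) + (2.4)·(0.1484) = 1.5186.

Step 5 — scale by n: T² = 5 · 1.5186 = 7.5931.

T² ≈ 7.5931


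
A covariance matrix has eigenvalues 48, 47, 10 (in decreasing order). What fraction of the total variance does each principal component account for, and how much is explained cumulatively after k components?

Step 1 — total variance = trace(Sigma) = Σ λ_i = 48 + 47 + 10 = 105.

Step 2 — fraction explained by component i = λ_i / Σ λ:
  PC1: 48/105 = 0.4571
  PC2: 47/105 = 0.4476
  PC3: 10/105 = 0.0952

Step 3 — cumulative fraction after k components = (λ_1 + ... + λ_k) / Σ λ:
  k = 1: 48/105 = 0.4571
  k = 2: (48 + 47)/105 = 95/105 = 0.9048
  k = 3: (48 + 47 + 10)/105 = 105/105 = 1

Summary (fraction, with percent):

explained: PC1 0.4571 (45.71%), PC2 0.4476 (44.76%), PC3 0.0952 (9.52%);  cumulative: 0.4571, 0.9048, 1


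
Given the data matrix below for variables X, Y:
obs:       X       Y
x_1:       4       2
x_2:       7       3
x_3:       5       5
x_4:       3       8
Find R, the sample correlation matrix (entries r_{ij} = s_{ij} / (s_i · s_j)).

Step 1 — column means:
  mean(X) = (4 + 7 + 5 + 3) / 4 = 19/4 = 4.75
  mean(Y) = (2 + 3 + 5 + 8) / 4 = 18/4 = 4.5

Step 2 — sample variances and covariances s[i,j] = (1/(n-1)) · Σ_k (x_{k,i} - mean_i) · (x_{k,j} - mean_j), with n-1 = 3:
  s[X,X] = ((-0.75)·(-0.75) + (2.25)·(2.25) + (0.25)·(0.25) + (-1.75)·(-1.75)) / 3 = 8.75/3 = 2.9167
  s[X,Y] = ((-0.75)·(-2.5) + (2.25)·(-1.5) + (0.25)·(0.5) + (-1.75)·(3.5)) / 3 = -7.5/3 = -2.5
  s[Y,Y] = ((-2.5)·(-2.5) + (-1.5)·(-1.5) + (0.5)·(0.5) + (3.5)·(3.5)) / 3 = 21/3 = 7
  Sample standard deviations s_i = √(s[i,i]):
  s(X) = √(2.9167) = 1.7078
  s(Y) = √(7) = 2.6458

Step 3 — r_{ij} = s_{ij} / (s_i · s_j):
  r[X,X] = 1 (diagonal).
  r[X,Y] = -2.5 / (1.7078 · 2.6458) = -2.5 / 4.5185 = -0.5533
  r[Y,Y] = 1 (diagonal).

R is symmetric with unit diagonal. Assembling:

R = [[1, -0.5533],
 [-0.5533, 1]]


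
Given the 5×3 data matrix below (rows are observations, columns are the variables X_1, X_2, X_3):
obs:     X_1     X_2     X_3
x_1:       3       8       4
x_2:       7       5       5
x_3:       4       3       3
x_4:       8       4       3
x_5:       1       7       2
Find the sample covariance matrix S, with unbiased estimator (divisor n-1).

Step 1 — column means:
  mean(X_1) = (3 + 7 + 4 + 8 + 1) / 5 = 23/5 = 4.6
  mean(X_2) = (8 + 5 + 3 + 4 + 7) / 5 = 27/5 = 5.4
  mean(X_3) = (4 + 5 + 3 + 3 + 2) / 5 = 17/5 = 3.4

Step 2 — sample covariance S[i,j] = (1/(n-1)) · Σ_k (x_{k,i} - mean_i) · (x_{k,j} - mean_j), with n-1 = 4.
  S[X_1,X_1] = ((-1.6)·(-1.6) + (2.4)·(2.4) + (-0.6)·(-0.6) + (3.4)·(3.4) + (-3.6)·(-3.6)) / 4 = 33.2/4 = 8.3
  S[X_1,X_2] = ((-1.6)·(2.6) + (2.4)·(-0.4) + (-0.6)·(-2.4) + (3.4)·(-1.4) + (-3.6)·(1.6)) / 4 = -14.2/4 = -3.55
  S[X_1,X_3] = ((-1.6)·(0.6) + (2.4)·(1.6) + (-0.6)·(-0.4) + (3.4)·(-0.4) + (-3.6)·(-1.4)) / 4 = 6.8/4 = 1.7
  S[X_2,X_2] = ((2.6)·(2.6) + (-0.4)·(-0.4) + (-2.4)·(-2.4) + (-1.4)·(-1.4) + (1.6)·(1.6)) / 4 = 17.2/4 = 4.3
  S[X_2,X_3] = ((2.6)·(0.6) + (-0.4)·(1.6) + (-2.4)·(-0.4) + (-1.4)·(-0.4) + (1.6)·(-1.4)) / 4 = 0.2/4 = 0.05
  S[X_3,X_3] = ((0.6)·(0.6) + (1.6)·(1.6) + (-0.4)·(-0.4) + (-0.4)·(-0.4) + (-1.4)·(-1.4)) / 4 = 5.2/4 = 1.3

S is symmetric (S[j,i] = S[i,j]). Assembling:

S = [[8.3, -3.55, 1.7],
 [-3.55, 4.3, 0.05],
 [1.7, 0.05, 1.3]]


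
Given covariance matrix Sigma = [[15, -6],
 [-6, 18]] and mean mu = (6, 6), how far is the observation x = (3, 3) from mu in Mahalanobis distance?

Step 1 — centre the observation: (x - mu) = (-3, -3).

Step 2 — invert Sigma. det(Sigma) = 15·18 - (-6)² = 234.
  Sigma^{-1} = (1/det) · [[d, -b], [-b, a]] = [[0.0769, 0.0256],
 [0.0256, 0.0641]].

Step 3 — form the quadratic (x - mu)^T · Sigma^{-1} · (x - mu):
  Sigma^{-1} · (x - mu) = (-0.3077, -0.2692).
  (x - mu)^T · [Sigma^{-1} · (x - mu)] = (-3)·(-0.3077) + (-3)·(-0.2692) = 1.7308.

Step 4 — take square root: d = √(1.7308) ≈ 1.3156.

d(x, mu) = √(1.7308) ≈ 1.3156


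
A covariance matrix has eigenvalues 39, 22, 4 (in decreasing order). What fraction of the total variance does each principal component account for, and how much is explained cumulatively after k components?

Step 1 — total variance = trace(Sigma) = Σ λ_i = 39 + 22 + 4 = 65.

Step 2 — fraction explained by component i = λ_i / Σ λ:
  PC1: 39/65 = 0.6
  PC2: 22/65 = 0.3385
  PC3: 4/65 = 0.0615

Step 3 — cumulative fraction after k components = (λ_1 + ... + λ_k) / Σ λ:
  k = 1: 39/65 = 0.6
  k = 2: (39 + 22)/65 = 61/65 = 0.9385
  k = 3: (39 + 22 + 4)/65 = 65/65 = 1

Summary (fraction, with percent):

explained: PC1 0.6 (60%), PC2 0.3385 (33.85%), PC3 0.0615 (6.15%);  cumulative: 0.6, 0.9385, 1


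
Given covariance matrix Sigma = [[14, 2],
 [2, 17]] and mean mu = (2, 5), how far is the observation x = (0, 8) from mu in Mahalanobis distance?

Step 1 — centre the observation: (x - mu) = (-2, 3).

Step 2 — invert Sigma. det(Sigma) = 14·17 - (2)² = 234.
  Sigma^{-1} = (1/det) · [[d, -b], [-b, a]] = [[0.0726, -0.0085],
 [-0.0085, 0.0598]].

Step 3 — form the quadratic (x - mu)^T · Sigma^{-1} · (x - mu):
  Sigma^{-1} · (x - mu) = (-0.1709, 0.1966).
  (x - mu)^T · [Sigma^{-1} · (x - mu)] = (-2)·(-0.1709) + (3)·(0.1966) = 0.9316.

Step 4 — take square root: d = √(0.9316) ≈ 0.9652.

d(x, mu) = √(0.9316) ≈ 0.9652


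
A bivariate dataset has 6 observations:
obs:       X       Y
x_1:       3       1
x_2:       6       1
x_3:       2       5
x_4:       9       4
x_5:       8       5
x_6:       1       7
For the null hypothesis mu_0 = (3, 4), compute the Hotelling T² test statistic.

Step 1 — sample mean vector:
  mean(X) = (3 + 6 + 2 + 9 + 8 + 1) / 6 = 29/6 = 4.8333
  mean(Y) = (1 + 1 + 5 + 4 + 5 + 7) / 6 = 23/6 = 3.8333
  x̄ = (4.8333, 3.8333),  deviation x̄ - mu_0 = (4.8333, 3.8333) - (3, 4) = (1.8333, -0.1667).

Step 2 — sample covariance matrix, S[i,j] = (1/(n-1)) · Σ_k (x_{k,i} - mean_i) · (x_{k,j} - mean_j), divisor n-1 = 5:
  S[X,X] = ((-1.8333)·(-1.8333) + (1.1667)·(1.1667) + (-2.8333)·(-2.8333) + (4.1667)·(4.1667) + (3.1667)·(3.1667) + (-3.8333)·(-3.8333)) / 5 = 54.8333/5 = 10.9667
  S[X,Y] = ((-1.8333)·(-2.8333) + (1.1667)·(-2.8333) + (-2.8333)·(1.1667) + (4.1667)·(0.1667) + (3.1667)·(1.1667) + (-3.8333)·(3.1667)) / 5 = -9.1667/5 = -1.8333
  S[Y,Y] = ((-2.8333)·(-2.8333) + (-2.8333)·(-2.8333) + (1.1667)·(1.1667) + (0.1667)·(0.1667) + (1.1667)·(1.1667) + (3.1667)·(3.1667)) / 5 = 28.8333/5 = 5.7667
  S = [[10.9667, -1.8333],
 [-1.8333, 5.7667]].

Step 3 — invert S. det(S) = 10.9667·5.7667 - (-1.8333)² = 59.88.
  S^{-1} = (1/det) · [[d, -b], [-b, a]] = [[0.0963, 0.0306],
 [0.0306, 0.1831]].

Step 4 — quadratic form (x̄ - mu_0)^T · S^{-1} · (x̄ - mu_0):
  S^{-1} · (x̄ - mu_0) = (0.1715, 0.0256),
  (x̄ - mu_0)^T · [...] = (1.8333)·(0.1715) + (-0.1667)·(0.0256) = 0.3101.

Step 5 — scale by n: T² = 6 · 0.3101 = 1.8604.

T² ≈ 1.8604


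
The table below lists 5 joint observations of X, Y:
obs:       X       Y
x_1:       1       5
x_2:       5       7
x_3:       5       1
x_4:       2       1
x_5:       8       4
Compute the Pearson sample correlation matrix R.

Step 1 — column means:
  mean(X) = (1 + 5 + 5 + 2 + 8) / 5 = 21/5 = 4.2
  mean(Y) = (5 + 7 + 1 + 1 + 4) / 5 = 18/5 = 3.6

Step 2 — sample variances and covariances s[i,j] = (1/(n-1)) · Σ_k (x_{k,i} - mean_i) · (x_{k,j} - mean_j), with n-1 = 4:
  s[X,X] = ((-3.2)·(-3.2) + (0.8)·(0.8) + (0.8)·(0.8) + (-2.2)·(-2.2) + (3.8)·(3.8)) / 4 = 30.8/4 = 7.7
  s[X,Y] = ((-3.2)·(1.4) + (0.8)·(3.4) + (0.8)·(-2.6) + (-2.2)·(-2.6) + (3.8)·(0.4)) / 4 = 3.4/4 = 0.85
  s[Y,Y] = ((1.4)·(1.4) + (3.4)·(3.4) + (-2.6)·(-2.6) + (-2.6)·(-2.6) + (0.4)·(0.4)) / 4 = 27.2/4 = 6.8
  Sample standard deviations s_i = √(s[i,i]):
  s(X) = √(7.7) = 2.7749
  s(Y) = √(6.8) = 2.6077

Step 3 — r_{ij} = s_{ij} / (s_i · s_j):
  r[X,X] = 1 (diagonal).
  r[X,Y] = 0.85 / (2.7749 · 2.6077) = 0.85 / 7.236 = 0.1175
  r[Y,Y] = 1 (diagonal).

R is symmetric with unit diagonal. Assembling:

R = [[1, 0.1175],
 [0.1175, 1]]


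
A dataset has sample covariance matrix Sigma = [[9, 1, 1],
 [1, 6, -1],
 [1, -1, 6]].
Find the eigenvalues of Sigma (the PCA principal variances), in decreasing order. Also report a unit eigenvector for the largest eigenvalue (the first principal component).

Step 1 — characteristic polynomial p(λ) = det(λI - Sigma) = λ³ - tr·λ² + c_1·λ - det, where tr = trace, c_1 = sum of the principal 2×2 minors, det = det(Sigma):
  tr = 9 + 6 + 6 = 21,
  c_1 = (9·6 - (1)²) + (9·6 - (1)²) + (6·6 - (-1)²) = 53 + 53 + 35 = 141,
  det = 9·(6·6 - (-1)²) - (1)·((1)·6 - (-1)·(1)) + (1)·((1)·(-1) - 6·(1)) = 9·(35) - (1)·(7) + (1)·(-7) = 301.
  So p(λ) = λ³ - 21λ² + 141λ - 301.
Step 2 — look for an integer root (rational root theorem: any rational root is an integer divisor of 301). Testing λ = 7:
  p(7) = 343 - 1029 + 987 - 301 = 0  ✓
  Dividing out (λ - 7): p(λ) = (λ - 7)(λ² - 14λ + 43).
Step 3 — remaining eigenvalues from the quadratic λ² - 14λ + 43 = 0:
  Δ = 14² - 4·43 = 196 - 172 = 24,  λ = (14 ± √24)/2 = (14 ± 4.899)/2 ≈ 9.4495 or 4.5505.
  Sorted: λ_1 = 9.4495,  λ_2 = 7,  λ_3 = 4.5505  (check: sum = 21 = tr ✓).

Step 4 — unit eigenvector for λ_1 ≈ 9.4495: v spans the null space of (Sigma - λ_1 I), whose rows are
  r_1 = (-0.4495, 1, 1),  r_2 = (1, -3.4495, -1),  r_3 = (1, -1, -3.4495).
  v is orthogonal to every row, so take v ∝ r_1 × r_2 = ((1)·(-1) - (1)·(-3.4495), (1)·(1) - (-0.4495)·(-1), (-0.4495)·(-3.4495) - (1)·(1)) ≈ (2.4495, 0.5505, 0.5505).
  Let u = (2.4495, 0.5505, 0.5505).
  ||u|| = √((2.4495)² + (0.5505)² + (0.5505)²) = √(6.6061) ≈ 2.5702,  v_1 = u/||u|| ≈ (0.953, 0.2142, 0.2142) (||v_1|| = 1).

λ_1 = 9.4495,  λ_2 = 7,  λ_3 = 4.5505;  v_1 ≈ (0.953, 0.2142, 0.2142)


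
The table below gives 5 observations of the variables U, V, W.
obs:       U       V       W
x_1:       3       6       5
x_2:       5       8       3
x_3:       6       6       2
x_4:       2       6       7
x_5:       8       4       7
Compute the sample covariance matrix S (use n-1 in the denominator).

Step 1 — column means:
  mean(U) = (3 + 5 + 6 + 2 + 8) / 5 = 24/5 = 4.8
  mean(V) = (6 + 8 + 6 + 6 + 4) / 5 = 30/5 = 6
  mean(W) = (5 + 3 + 2 + 7 + 7) / 5 = 24/5 = 4.8

Step 2 — sample covariance S[i,j] = (1/(n-1)) · Σ_k (x_{k,i} - mean_i) · (x_{k,j} - mean_j), with n-1 = 4.
  S[U,U] = ((-1.8)·(-1.8) + (0.2)·(0.2) + (1.2)·(1.2) + (-2.8)·(-2.8) + (3.2)·(3.2)) / 4 = 22.8/4 = 5.7
  S[U,V] = ((-1.8)·(0) + (0.2)·(2) + (1.2)·(0) + (-2.8)·(0) + (3.2)·(-2)) / 4 = -6/4 = -1.5
  S[U,W] = ((-1.8)·(0.2) + (0.2)·(-1.8) + (1.2)·(-2.8) + (-2.8)·(2.2) + (3.2)·(2.2)) / 4 = -3.2/4 = -0.8
  S[V,V] = ((0)·(0) + (2)·(2) + (0)·(0) + (0)·(0) + (-2)·(-2)) / 4 = 8/4 = 2
  S[V,W] = ((0)·(0.2) + (2)·(-1.8) + (0)·(-2.8) + (0)·(2.2) + (-2)·(2.2)) / 4 = -8/4 = -2
  S[W,W] = ((0.2)·(0.2) + (-1.8)·(-1.8) + (-2.8)·(-2.8) + (2.2)·(2.2) + (2.2)·(2.2)) / 4 = 20.8/4 = 5.2

S is symmetric (S[j,i] = S[i,j]). Assembling:

S = [[5.7, -1.5, -0.8],
 [-1.5, 2, -2],
 [-0.8, -2, 5.2]]


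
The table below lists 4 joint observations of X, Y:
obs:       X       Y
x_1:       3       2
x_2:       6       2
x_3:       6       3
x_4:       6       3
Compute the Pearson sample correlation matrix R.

Step 1 — column means:
  mean(X) = (3 + 6 + 6 + 6) / 4 = 21/4 = 5.25
  mean(Y) = (2 + 2 + 3 + 3) / 4 = 10/4 = 2.5

Step 2 — sample variances and covariances s[i,j] = (1/(n-1)) · Σ_k (x_{k,i} - mean_i) · (x_{k,j} - mean_j), with n-1 = 3:
  s[X,X] = ((-2.25)·(-2.25) + (0.75)·(0.75) + (0.75)·(0.75) + (0.75)·(0.75)) / 3 = 6.75/3 = 2.25
  s[X,Y] = ((-2.25)·(-0.5) + (0.75)·(-0.5) + (0.75)·(0.5) + (0.75)·(0.5)) / 3 = 1.5/3 = 0.5
  s[Y,Y] = ((-0.5)·(-0.5) + (-0.5)·(-0.5) + (0.5)·(0.5) + (0.5)·(0.5)) / 3 = 1/3 = 0.3333
  Sample standard deviations s_i = √(s[i,i]):
  s(X) = √(2.25) = 1.5
  s(Y) = √(0.3333) = 0.5774

Step 3 — r_{ij} = s_{ij} / (s_i · s_j):
  r[X,X] = 1 (diagonal).
  r[X,Y] = 0.5 / (1.5 · 0.5774) = 0.5 / 0.866 = 0.5774
  r[Y,Y] = 1 (diagonal).

R is symmetric with unit diagonal. Assembling:

R = [[1, 0.5774],
 [0.5774, 1]]


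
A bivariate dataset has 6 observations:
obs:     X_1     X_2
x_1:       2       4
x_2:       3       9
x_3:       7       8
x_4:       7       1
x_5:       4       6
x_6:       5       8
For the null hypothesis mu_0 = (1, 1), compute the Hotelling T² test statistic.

Step 1 — sample mean vector:
  mean(X_1) = (2 + 3 + 7 + 7 + 4 + 5) / 6 = 28/6 = 4.6667
  mean(X_2) = (4 + 9 + 8 + 1 + 6 + 8) / 6 = 36/6 = 6
  x̄ = (4.6667, 6),  deviation x̄ - mu_0 = (4.6667, 6) - (1, 1) = (3.6667, 5).

Step 2 — sample covariance matrix, S[i,j] = (1/(n-1)) · Σ_k (x_{k,i} - mean_i) · (x_{k,j} - mean_j), divisor n-1 = 5:
  S[X_1,X_1] = ((-2.6667)·(-2.6667) + (-1.6667)·(-1.6667) + (2.3333)·(2.3333) + (2.3333)·(2.3333) + (-0.6667)·(-0.6667) + (0.3333)·(0.3333)) / 5 = 21.3333/5 = 4.2667
  S[X_1,X_2] = ((-2.6667)·(-2) + (-1.6667)·(3) + (2.3333)·(2) + (2.3333)·(-5) + (-0.6667)·(0) + (0.3333)·(2)) / 5 = -6/5 = -1.2
  S[X_2,X_2] = ((-2)·(-2) + (3)·(3) + (2)·(2) + (-5)·(-5) + (0)·(0) + (2)·(2)) / 5 = 46/5 = 9.2
  S = [[4.2667, -1.2],
 [-1.2, 9.2]].

Step 3 — invert S. det(S) = 4.2667·9.2 - (-1.2)² = 37.8133.
  S^{-1} = (1/det) · [[d, -b], [-b, a]] = [[0.2433, 0.0317],
 [0.0317, 0.1128]].

Step 4 — quadratic form (x̄ - mu_0)^T · S^{-1} · (x̄ - mu_0):
  S^{-1} · (x̄ - mu_0) = (1.0508, 0.6805),
  (x̄ - mu_0)^T · [...] = (3.6667)·(1.0508) + (5)·(0.6805) = 7.2555.

Step 5 — scale by n: T² = 6 · 7.2555 = 43.5331.

T² ≈ 43.5331


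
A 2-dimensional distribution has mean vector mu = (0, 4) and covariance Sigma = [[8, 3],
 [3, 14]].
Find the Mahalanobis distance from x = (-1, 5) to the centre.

Step 1 — centre the observation: (x - mu) = (-1, 1).

Step 2 — invert Sigma. det(Sigma) = 8·14 - (3)² = 103.
  Sigma^{-1} = (1/det) · [[d, -b], [-b, a]] = [[0.1359, -0.0291],
 [-0.0291, 0.0777]].

Step 3 — form the quadratic (x - mu)^T · Sigma^{-1} · (x - mu):
  Sigma^{-1} · (x - mu) = (-0.165, 0.1068).
  (x - mu)^T · [Sigma^{-1} · (x - mu)] = (-1)·(-0.165) + (1)·(0.1068) = 0.2718.

Step 4 — take square root: d = √(0.2718) ≈ 0.5214.

d(x, mu) = √(0.2718) ≈ 0.5214


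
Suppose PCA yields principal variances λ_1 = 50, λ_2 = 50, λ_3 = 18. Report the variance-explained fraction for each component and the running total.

Step 1 — total variance = trace(Sigma) = Σ λ_i = 50 + 50 + 18 = 118.

Step 2 — fraction explained by component i = λ_i / Σ λ:
  PC1: 50/118 = 0.4237
  PC2: 50/118 = 0.4237
  PC3: 18/118 = 0.1525

Step 3 — cumulative fraction after k components = (λ_1 + ... + λ_k) / Σ λ:
  k = 1: 50/118 = 0.4237
  k = 2: (50 + 50)/118 = 100/118 = 0.8475
  k = 3: (50 + 50 + 18)/118 = 118/118 = 1

Summary (fraction, with percent):

explained: PC1 0.4237 (42.37%), PC2 0.4237 (42.37%), PC3 0.1525 (15.25%);  cumulative: 0.4237, 0.8475, 1


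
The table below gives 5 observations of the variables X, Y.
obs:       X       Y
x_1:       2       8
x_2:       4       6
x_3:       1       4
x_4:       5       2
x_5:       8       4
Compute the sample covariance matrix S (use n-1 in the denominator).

Step 1 — column means:
  mean(X) = (2 + 4 + 1 + 5 + 8) / 5 = 20/5 = 4
  mean(Y) = (8 + 6 + 4 + 2 + 4) / 5 = 24/5 = 4.8

Step 2 — sample covariance S[i,j] = (1/(n-1)) · Σ_k (x_{k,i} - mean_i) · (x_{k,j} - mean_j), with n-1 = 4.
  S[X,X] = ((-2)·(-2) + (0)·(0) + (-3)·(-3) + (1)·(1) + (4)·(4)) / 4 = 30/4 = 7.5
  S[X,Y] = ((-2)·(3.2) + (0)·(1.2) + (-3)·(-0.8) + (1)·(-2.8) + (4)·(-0.8)) / 4 = -10/4 = -2.5
  S[Y,Y] = ((3.2)·(3.2) + (1.2)·(1.2) + (-0.8)·(-0.8) + (-2.8)·(-2.8) + (-0.8)·(-0.8)) / 4 = 20.8/4 = 5.2

S is symmetric (S[j,i] = S[i,j]). Assembling:

S = [[7.5, -2.5],
 [-2.5, 5.2]]


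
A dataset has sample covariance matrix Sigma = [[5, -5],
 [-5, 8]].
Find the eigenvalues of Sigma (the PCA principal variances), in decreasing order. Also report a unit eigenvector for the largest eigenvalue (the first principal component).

Step 1 — characteristic polynomial of 2×2 Sigma:
  det(Sigma - λI) = λ² - trace · λ + det = 0.
  trace = 5 + 8 = 13, det = 5·8 - (-5)² = 15.
Step 2 — discriminant:
  Δ = trace² - 4·det = 169 - 60 = 109.
Step 3 — eigenvalues:
  λ = (trace ± √Δ)/2 = (13 ± 10.4403)/2,
  λ_1 = 11.7202,  λ_2 = 1.2798.

Step 4 — unit eigenvector for λ_1: solve (Sigma - λ_1 I)v = 0. First row:
  (5 - 11.7202)·v_x + (-5)·v_y = 0, i.e. (-6.7202)·v_x + (-5)·v_y = 0,
  so v ∝ (b, λ_1 - a) = (-5, 6.7202); multiply by -1 so the first entry is positive: u = (5, -6.7202).
  ||u|| = √((5)² + (-6.7202)²) = √(70.1605) ≈ 8.3762,
  v_1 = u/||u|| ≈ (0.5969, -0.8023) (||v_1|| = 1).

λ_1 = 11.7202,  λ_2 = 1.2798;  v_1 ≈ (0.5969, -0.8023)


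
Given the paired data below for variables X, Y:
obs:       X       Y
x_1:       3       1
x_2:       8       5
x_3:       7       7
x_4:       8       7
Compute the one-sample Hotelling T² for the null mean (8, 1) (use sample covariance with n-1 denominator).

Step 1 — sample mean vector:
  mean(X) = (3 + 8 + 7 + 8) / 4 = 26/4 = 6.5
  mean(Y) = (1 + 5 + 7 + 7) / 4 = 20/4 = 5
  x̄ = (6.5, 5),  deviation x̄ - mu_0 = (6.5, 5) - (8, 1) = (-1.5, 4).

Step 2 — sample covariance matrix, S[i,j] = (1/(n-1)) · Σ_k (x_{k,i} - mean_i) · (x_{k,j} - mean_j), divisor n-1 = 3:
  S[X,X] = ((-3.5)·(-3.5) + (1.5)·(1.5) + (0.5)·(0.5) + (1.5)·(1.5)) / 3 = 17/3 = 5.6667
  S[X,Y] = ((-3.5)·(-4) + (1.5)·(0) + (0.5)·(2) + (1.5)·(2)) / 3 = 18/3 = 6
  S[Y,Y] = ((-4)·(-4) + (0)·(0) + (2)·(2) + (2)·(2)) / 3 = 24/3 = 8
  S = [[5.6667, 6],
 [6, 8]].

Step 3 — invert S. det(S) = 5.6667·8 - (6)² = 9.3333.
  S^{-1} = (1/det) · [[d, -b], [-b, a]] = [[0.8571, -0.6429],
 [-0.6429, 0.6071]].

Step 4 — quadratic form (x̄ - mu_0)^T · S^{-1} · (x̄ - mu_0):
  S^{-1} · (x̄ - mu_0) = (-3.8571, 3.3929),
  (x̄ - mu_0)^T · [...] = (-1.5)·(-3.8571) + (4)·(3.3929) = 19.3571.

Step 5 — scale by n: T² = 4 · 19.3571 = 77.4286.

T² ≈ 77.4286


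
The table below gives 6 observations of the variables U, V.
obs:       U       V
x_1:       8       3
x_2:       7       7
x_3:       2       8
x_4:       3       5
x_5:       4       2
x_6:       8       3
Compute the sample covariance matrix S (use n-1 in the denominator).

Step 1 — column means:
  mean(U) = (8 + 7 + 2 + 3 + 4 + 8) / 6 = 32/6 = 5.3333
  mean(V) = (3 + 7 + 8 + 5 + 2 + 3) / 6 = 28/6 = 4.6667

Step 2 — sample covariance S[i,j] = (1/(n-1)) · Σ_k (x_{k,i} - mean_i) · (x_{k,j} - mean_j), with n-1 = 5.
  S[U,U] = ((2.6667)·(2.6667) + (1.6667)·(1.6667) + (-3.3333)·(-3.3333) + (-2.3333)·(-2.3333) + (-1.3333)·(-1.3333) + (2.6667)·(2.6667)) / 5 = 35.3333/5 = 7.0667
  S[U,V] = ((2.6667)·(-1.6667) + (1.6667)·(2.3333) + (-3.3333)·(3.3333) + (-2.3333)·(0.3333) + (-1.3333)·(-2.6667) + (2.6667)·(-1.6667)) / 5 = -13.3333/5 = -2.6667
  S[V,V] = ((-1.6667)·(-1.6667) + (2.3333)·(2.3333) + (3.3333)·(3.3333) + (0.3333)·(0.3333) + (-2.6667)·(-2.6667) + (-1.6667)·(-1.6667)) / 5 = 29.3333/5 = 5.8667

S is symmetric (S[j,i] = S[i,j]). Assembling:

S = [[7.0667, -2.6667],
 [-2.6667, 5.8667]]


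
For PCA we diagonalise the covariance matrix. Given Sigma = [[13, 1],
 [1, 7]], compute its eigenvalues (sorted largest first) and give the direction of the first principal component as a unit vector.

Step 1 — characteristic polynomial of 2×2 Sigma:
  det(Sigma - λI) = λ² - trace · λ + det = 0.
  trace = 13 + 7 = 20, det = 13·7 - (1)² = 90.
Step 2 — discriminant:
  Δ = trace² - 4·det = 400 - 360 = 40.
Step 3 — eigenvalues:
  λ = (trace ± √Δ)/2 = (20 ± 6.3246)/2,
  λ_1 = 13.1623,  λ_2 = 6.8377.

Step 4 — unit eigenvector for λ_1: solve (Sigma - λ_1 I)v = 0. First row:
  (13 - 13.1623)·v_x + (1)·v_y = 0, i.e. (-0.1623)·v_x + (1)·v_y = 0,
  so v ∝ (b, λ_1 - a) = (1, 0.1623) = u.
  ||u|| = √((1)² + (0.1623)²) = √(1.0263) ≈ 1.0131,
  v_1 = u/||u|| ≈ (0.9871, 0.1602) (||v_1|| = 1).

λ_1 = 13.1623,  λ_2 = 6.8377;  v_1 ≈ (0.9871, 0.1602)


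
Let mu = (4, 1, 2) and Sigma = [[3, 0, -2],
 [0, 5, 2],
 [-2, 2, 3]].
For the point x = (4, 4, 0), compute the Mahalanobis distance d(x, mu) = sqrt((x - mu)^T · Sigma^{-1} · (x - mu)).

Step 1 — centre the observation: (x - mu) = (0, 3, -2).

Step 2 — invert Sigma (cofactor / det for 3×3, or solve directly):
  Sigma^{-1} = [[0.8462, -0.3077, 0.7692],
 [-0.3077, 0.3846, -0.4615],
 [0.7692, -0.4615, 1.1538]].

Step 3 — form the quadratic (x - mu)^T · Sigma^{-1} · (x - mu):
  Sigma^{-1} · (x - mu) = (-2.4615, 2.0769, -3.6923).
  (x - mu)^T · [Sigma^{-1} · (x - mu)] = (0)·(-2.4615) + (3)·(2.0769) + (-2)·(-3.6923) = 13.6154.

Step 4 — take square root: d = √(13.6154) ≈ 3.6899.

d(x, mu) = √(13.6154) ≈ 3.6899


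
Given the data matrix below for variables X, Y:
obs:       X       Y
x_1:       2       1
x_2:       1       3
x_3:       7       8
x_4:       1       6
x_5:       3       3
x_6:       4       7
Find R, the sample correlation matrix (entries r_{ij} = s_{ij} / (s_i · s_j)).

Step 1 — column means:
  mean(X) = (2 + 1 + 7 + 1 + 3 + 4) / 6 = 18/6 = 3
  mean(Y) = (1 + 3 + 8 + 6 + 3 + 7) / 6 = 28/6 = 4.6667

Step 2 — sample variances and covariances s[i,j] = (1/(n-1)) · Σ_k (x_{k,i} - mean_i) · (x_{k,j} - mean_j), with n-1 = 5:
  s[X,X] = ((-1)·(-1) + (-2)·(-2) + (4)·(4) + (-2)·(-2) + (0)·(0) + (1)·(1)) / 5 = 26/5 = 5.2
  s[X,Y] = ((-1)·(-3.6667) + (-2)·(-1.6667) + (4)·(3.3333) + (-2)·(1.3333) + (0)·(-1.6667) + (1)·(2.3333)) / 5 = 20/5 = 4
  s[Y,Y] = ((-3.6667)·(-3.6667) + (-1.6667)·(-1.6667) + (3.3333)·(3.3333) + (1.3333)·(1.3333) + (-1.6667)·(-1.6667) + (2.3333)·(2.3333)) / 5 = 37.3333/5 = 7.4667
  Sample standard deviations s_i = √(s[i,i]):
  s(X) = √(5.2) = 2.2804
  s(Y) = √(7.4667) = 2.7325

Step 3 — r_{ij} = s_{ij} / (s_i · s_j):
  r[X,X] = 1 (diagonal).
  r[X,Y] = 4 / (2.2804 · 2.7325) = 4 / 6.2311 = 0.6419
  r[Y,Y] = 1 (diagonal).

R is symmetric with unit diagonal. Assembling:

R = [[1, 0.6419],
 [0.6419, 1]]


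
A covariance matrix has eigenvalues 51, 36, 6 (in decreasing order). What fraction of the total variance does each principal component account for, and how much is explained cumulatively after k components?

Step 1 — total variance = trace(Sigma) = Σ λ_i = 51 + 36 + 6 = 93.

Step 2 — fraction explained by component i = λ_i / Σ λ:
  PC1: 51/93 = 0.5484
  PC2: 36/93 = 0.3871
  PC3: 6/93 = 0.0645

Step 3 — cumulative fraction after k components = (λ_1 + ... + λ_k) / Σ λ:
  k = 1: 51/93 = 0.5484
  k = 2: (51 + 36)/93 = 87/93 = 0.9355
  k = 3: (51 + 36 + 6)/93 = 93/93 = 1

Summary (fraction, with percent):

explained: PC1 0.5484 (54.84%), PC2 0.3871 (38.71%), PC3 0.0645 (6.45%);  cumulative: 0.5484, 0.9355, 1


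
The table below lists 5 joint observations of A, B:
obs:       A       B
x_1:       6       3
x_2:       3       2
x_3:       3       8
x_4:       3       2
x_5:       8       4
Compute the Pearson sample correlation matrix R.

Step 1 — column means:
  mean(A) = (6 + 3 + 3 + 3 + 8) / 5 = 23/5 = 4.6
  mean(B) = (3 + 2 + 8 + 2 + 4) / 5 = 19/5 = 3.8

Step 2 — sample variances and covariances s[i,j] = (1/(n-1)) · Σ_k (x_{k,i} - mean_i) · (x_{k,j} - mean_j), with n-1 = 4:
  s[A,A] = ((1.4)·(1.4) + (-1.6)·(-1.6) + (-1.6)·(-1.6) + (-1.6)·(-1.6) + (3.4)·(3.4)) / 4 = 21.2/4 = 5.3
  s[A,B] = ((1.4)·(-0.8) + (-1.6)·(-1.8) + (-1.6)·(4.2) + (-1.6)·(-1.8) + (3.4)·(0.2)) / 4 = -1.4/4 = -0.35
  s[B,B] = ((-0.8)·(-0.8) + (-1.8)·(-1.8) + (4.2)·(4.2) + (-1.8)·(-1.8) + (0.2)·(0.2)) / 4 = 24.8/4 = 6.2
  Sample standard deviations s_i = √(s[i,i]):
  s(A) = √(5.3) = 2.3022
  s(B) = √(6.2) = 2.49

Step 3 — r_{ij} = s_{ij} / (s_i · s_j):
  r[A,A] = 1 (diagonal).
  r[A,B] = -0.35 / (2.3022 · 2.49) = -0.35 / 5.7324 = -0.0611
  r[B,B] = 1 (diagonal).

R is symmetric with unit diagonal. Assembling:

R = [[1, -0.0611],
 [-0.0611, 1]]


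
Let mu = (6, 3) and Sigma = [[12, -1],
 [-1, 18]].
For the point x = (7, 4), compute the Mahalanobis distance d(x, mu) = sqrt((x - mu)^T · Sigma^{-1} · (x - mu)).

Step 1 — centre the observation: (x - mu) = (1, 1).

Step 2 — invert Sigma. det(Sigma) = 12·18 - (-1)² = 215.
  Sigma^{-1} = (1/det) · [[d, -b], [-b, a]] = [[0.0837, 0.0047],
 [0.0047, 0.0558]].

Step 3 — form the quadratic (x - mu)^T · Sigma^{-1} · (x - mu):
  Sigma^{-1} · (x - mu) = (0.0884, 0.0605).
  (x - mu)^T · [Sigma^{-1} · (x - mu)] = (1)·(0.0884) + (1)·(0.0605) = 0.1488.

Step 4 — take square root: d = √(0.1488) ≈ 0.3858.

d(x, mu) = √(0.1488) ≈ 0.3858


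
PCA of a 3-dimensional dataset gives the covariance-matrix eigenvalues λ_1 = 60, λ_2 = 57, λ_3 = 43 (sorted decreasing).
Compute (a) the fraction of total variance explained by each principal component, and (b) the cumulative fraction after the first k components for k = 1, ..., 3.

Step 1 — total variance = trace(Sigma) = Σ λ_i = 60 + 57 + 43 = 160.

Step 2 — fraction explained by component i = λ_i / Σ λ:
  PC1: 60/160 = 0.375
  PC2: 57/160 = 0.3563
  PC3: 43/160 = 0.2687

Step 3 — cumulative fraction after k components = (λ_1 + ... + λ_k) / Σ λ:
  k = 1: 60/160 = 0.375
  k = 2: (60 + 57)/160 = 117/160 = 0.7312
  k = 3: (60 + 57 + 43)/160 = 160/160 = 1

Summary (fraction, with percent):

explained: PC1 0.375 (37.5%), PC2 0.3563 (35.62%), PC3 0.2687 (26.88%);  cumulative: 0.375, 0.7312, 1


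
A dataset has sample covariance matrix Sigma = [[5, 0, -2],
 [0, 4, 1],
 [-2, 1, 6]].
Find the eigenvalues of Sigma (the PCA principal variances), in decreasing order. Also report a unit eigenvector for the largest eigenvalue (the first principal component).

Step 1 — characteristic polynomial p(λ) = det(λI - Sigma) = λ³ - tr·λ² + c_1·λ - det, where tr = trace, c_1 = sum of the principal 2×2 minors, det = det(Sigma):
  tr = 5 + 4 + 6 = 15,
  c_1 = (5·4 - (0)²) + (5·6 - (-2)²) + (4·6 - (1)²) = 20 + 26 + 23 = 69,
  det = 5·(4·6 - (1)²) - (0)·((0)·6 - (1)·(-2)) + (-2)·((0)·(1) - 4·(-2)) = 5·(23) - (0)·(2) + (-2)·(8) = 99.
  So p(λ) = λ³ - 15λ² + 69λ - 99.
Step 2 — look for an integer root (rational root theorem: any rational root is an integer divisor of 99). Testing λ = 3:
  p(3) = 27 - 135 + 207 - 99 = 0  ✓
  Dividing out (λ - 3): p(λ) = (λ - 3)(λ² - 12λ + 33).
Step 3 — remaining eigenvalues from the quadratic λ² - 12λ + 33 = 0:
  Δ = 12² - 4·33 = 144 - 132 = 12,  λ = (12 ± √12)/2 = (12 ± 3.4641)/2 ≈ 7.7321 or 4.2679.
  Sorted: λ_1 = 7.7321,  λ_2 = 4.2679,  λ_3 = 3  (check: sum = 15 = tr ✓).

Step 4 — unit eigenvector for λ_1 ≈ 7.7321: v spans the null space of (Sigma - λ_1 I), whose rows are
  r_1 = (-2.7321, 0, -2),  r_2 = (0, -3.7321, 1),  r_3 = (-2, 1, -1.7321).
  v is orthogonal to every row, so take v ∝ r_1 × r_2 = ((0)·(1) - (-2)·(-3.7321), (-2)·(0) - (-2.7321)·(1), (-2.7321)·(-3.7321) - (0)·(0)) ≈ (-7.4641, 2.7321, 10.1962).
  Rescale (multiply by -1 so the first nonzero entry is positive): u = (7.4641, -2.7321, -10.1962).
  ||u|| = √((7.4641)² + (-2.7321)² + (-10.1962)²) = √(167.1384) ≈ 12.9282,  v_1 = u/||u|| ≈ (0.5774, -0.2113, -0.7887) (||v_1|| = 1).

λ_1 = 7.7321,  λ_2 = 4.2679,  λ_3 = 3;  v_1 ≈ (0.5774, -0.2113, -0.7887)


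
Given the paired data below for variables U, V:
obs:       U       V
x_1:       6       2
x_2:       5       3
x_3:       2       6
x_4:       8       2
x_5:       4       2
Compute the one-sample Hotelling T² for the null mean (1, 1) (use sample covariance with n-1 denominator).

Step 1 — sample mean vector:
  mean(U) = (6 + 5 + 2 + 8 + 4) / 5 = 25/5 = 5
  mean(V) = (2 + 3 + 6 + 2 + 2) / 5 = 15/5 = 3
  x̄ = (5, 3),  deviation x̄ - mu_0 = (5, 3) - (1, 1) = (4, 2).

Step 2 — sample covariance matrix, S[i,j] = (1/(n-1)) · Σ_k (x_{k,i} - mean_i) · (x_{k,j} - mean_j), divisor n-1 = 4:
  S[U,U] = ((1)·(1) + (0)·(0) + (-3)·(-3) + (3)·(3) + (-1)·(-1)) / 4 = 20/4 = 5
  S[U,V] = ((1)·(-1) + (0)·(0) + (-3)·(3) + (3)·(-1) + (-1)·(-1)) / 4 = -12/4 = -3
  S[V,V] = ((-1)·(-1) + (0)·(0) + (3)·(3) + (-1)·(-1) + (-1)·(-1)) / 4 = 12/4 = 3
  S = [[5, -3],
 [-3, 3]].

Step 3 — invert S. det(S) = 5·3 - (-3)² = 6.
  S^{-1} = (1/det) · [[d, -b], [-b, a]] = [[0.5, 0.5],
 [0.5, 0.8333]].

Step 4 — quadratic form (x̄ - mu_0)^T · S^{-1} · (x̄ - mu_0):
  S^{-1} · (x̄ - mu_0) = (3, 3.6667),
  (x̄ - mu_0)^T · [...] = (4)·(3) + (2)·(3.6667) = 19.3333.

Step 5 — scale by n: T² = 5 · 19.3333 = 96.6667.

T² ≈ 96.6667


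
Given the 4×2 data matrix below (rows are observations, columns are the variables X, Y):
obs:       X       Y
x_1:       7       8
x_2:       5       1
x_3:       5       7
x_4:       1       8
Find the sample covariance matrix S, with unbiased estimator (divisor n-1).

Step 1 — column means:
  mean(X) = (7 + 5 + 5 + 1) / 4 = 18/4 = 4.5
  mean(Y) = (8 + 1 + 7 + 8) / 4 = 24/4 = 6

Step 2 — sample covariance S[i,j] = (1/(n-1)) · Σ_k (x_{k,i} - mean_i) · (x_{k,j} - mean_j), with n-1 = 3.
  S[X,X] = ((2.5)·(2.5) + (0.5)·(0.5) + (0.5)·(0.5) + (-3.5)·(-3.5)) / 3 = 19/3 = 6.3333
  S[X,Y] = ((2.5)·(2) + (0.5)·(-5) + (0.5)·(1) + (-3.5)·(2)) / 3 = -4/3 = -1.3333
  S[Y,Y] = ((2)·(2) + (-5)·(-5) + (1)·(1) + (2)·(2)) / 3 = 34/3 = 11.3333

S is symmetric (S[j,i] = S[i,j]). Assembling:

S = [[6.3333, -1.3333],
 [-1.3333, 11.3333]]


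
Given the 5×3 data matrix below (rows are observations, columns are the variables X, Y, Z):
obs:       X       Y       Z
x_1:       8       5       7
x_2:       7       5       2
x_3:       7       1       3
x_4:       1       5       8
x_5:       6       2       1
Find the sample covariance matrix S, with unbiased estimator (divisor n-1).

Step 1 — column means:
  mean(X) = (8 + 7 + 7 + 1 + 6) / 5 = 29/5 = 5.8
  mean(Y) = (5 + 5 + 1 + 5 + 2) / 5 = 18/5 = 3.6
  mean(Z) = (7 + 2 + 3 + 8 + 1) / 5 = 21/5 = 4.2

Step 2 — sample covariance S[i,j] = (1/(n-1)) · Σ_k (x_{k,i} - mean_i) · (x_{k,j} - mean_j), with n-1 = 4.
  S[X,X] = ((2.2)·(2.2) + (1.2)·(1.2) + (1.2)·(1.2) + (-4.8)·(-4.8) + (0.2)·(0.2)) / 4 = 30.8/4 = 7.7
  S[X,Y] = ((2.2)·(1.4) + (1.2)·(1.4) + (1.2)·(-2.6) + (-4.8)·(1.4) + (0.2)·(-1.6)) / 4 = -5.4/4 = -1.35
  S[X,Z] = ((2.2)·(2.8) + (1.2)·(-2.2) + (1.2)·(-1.2) + (-4.8)·(3.8) + (0.2)·(-3.2)) / 4 = -16.8/4 = -4.2
  S[Y,Y] = ((1.4)·(1.4) + (1.4)·(1.4) + (-2.6)·(-2.6) + (1.4)·(1.4) + (-1.6)·(-1.6)) / 4 = 15.2/4 = 3.8
  S[Y,Z] = ((1.4)·(2.8) + (1.4)·(-2.2) + (-2.6)·(-1.2) + (1.4)·(3.8) + (-1.6)·(-3.2)) / 4 = 14.4/4 = 3.6
  S[Z,Z] = ((2.8)·(2.8) + (-2.2)·(-2.2) + (-1.2)·(-1.2) + (3.8)·(3.8) + (-3.2)·(-3.2)) / 4 = 38.8/4 = 9.7

S is symmetric (S[j,i] = S[i,j]). Assembling:

S = [[7.7, -1.35, -4.2],
 [-1.35, 3.8, 3.6],
 [-4.2, 3.6, 9.7]]


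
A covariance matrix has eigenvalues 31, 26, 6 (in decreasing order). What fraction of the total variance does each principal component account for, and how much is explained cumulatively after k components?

Step 1 — total variance = trace(Sigma) = Σ λ_i = 31 + 26 + 6 = 63.

Step 2 — fraction explained by component i = λ_i / Σ λ:
  PC1: 31/63 = 0.4921
  PC2: 26/63 = 0.4127
  PC3: 6/63 = 0.0952

Step 3 — cumulative fraction after k components = (λ_1 + ... + λ_k) / Σ λ:
  k = 1: 31/63 = 0.4921
  k = 2: (31 + 26)/63 = 57/63 = 0.9048
  k = 3: (31 + 26 + 6)/63 = 63/63 = 1

Summary (fraction, with percent):

explained: PC1 0.4921 (49.21%), PC2 0.4127 (41.27%), PC3 0.0952 (9.52%);  cumulative: 0.4921, 0.9048, 1


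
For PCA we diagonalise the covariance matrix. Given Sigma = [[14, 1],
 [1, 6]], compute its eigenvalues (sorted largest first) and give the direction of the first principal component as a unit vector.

Step 1 — characteristic polynomial of 2×2 Sigma:
  det(Sigma - λI) = λ² - trace · λ + det = 0.
  trace = 14 + 6 = 20, det = 14·6 - (1)² = 83.
Step 2 — discriminant:
  Δ = trace² - 4·det = 400 - 332 = 68.
Step 3 — eigenvalues:
  λ = (trace ± √Δ)/2 = (20 ± 8.2462)/2,
  λ_1 = 14.1231,  λ_2 = 5.8769.

Step 4 — unit eigenvector for λ_1: solve (Sigma - λ_1 I)v = 0. First row:
  (14 - 14.1231)·v_x + (1)·v_y = 0, i.e. (-0.1231)·v_x + (1)·v_y = 0,
  so v ∝ (b, λ_1 - a) = (1, 0.1231) = u.
  ||u|| = √((1)² + (0.1231)²) = √(1.0152) ≈ 1.0075,
  v_1 = u/||u|| ≈ (0.9925, 0.1222) (||v_1|| = 1).

λ_1 = 14.1231,  λ_2 = 5.8769;  v_1 ≈ (0.9925, 0.1222)


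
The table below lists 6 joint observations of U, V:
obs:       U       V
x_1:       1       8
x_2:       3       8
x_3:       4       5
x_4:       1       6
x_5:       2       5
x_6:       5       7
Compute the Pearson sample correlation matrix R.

Step 1 — column means:
  mean(U) = (1 + 3 + 4 + 1 + 2 + 5) / 6 = 16/6 = 2.6667
  mean(V) = (8 + 8 + 5 + 6 + 5 + 7) / 6 = 39/6 = 6.5

Step 2 — sample variances and covariances s[i,j] = (1/(n-1)) · Σ_k (x_{k,i} - mean_i) · (x_{k,j} - mean_j), with n-1 = 5:
  s[U,U] = ((-1.6667)·(-1.6667) + (0.3333)·(0.3333) + (1.3333)·(1.3333) + (-1.6667)·(-1.6667) + (-0.6667)·(-0.6667) + (2.3333)·(2.3333)) / 5 = 13.3333/5 = 2.6667
  s[U,V] = ((-1.6667)·(1.5) + (0.3333)·(1.5) + (1.3333)·(-1.5) + (-1.6667)·(-0.5) + (-0.6667)·(-1.5) + (2.3333)·(0.5)) / 5 = -1/5 = -0.2
  s[V,V] = ((1.5)·(1.5) + (1.5)·(1.5) + (-1.5)·(-1.5) + (-0.5)·(-0.5) + (-1.5)·(-1.5) + (0.5)·(0.5)) / 5 = 9.5/5 = 1.9
  Sample standard deviations s_i = √(s[i,i]):
  s(U) = √(2.6667) = 1.633
  s(V) = √(1.9) = 1.3784

Step 3 — r_{ij} = s_{ij} / (s_i · s_j):
  r[U,U] = 1 (diagonal).
  r[U,V] = -0.2 / (1.633 · 1.3784) = -0.2 / 2.2509 = -0.0889
  r[V,V] = 1 (diagonal).

R is symmetric with unit diagonal. Assembling:

R = [[1, -0.0889],
 [-0.0889, 1]]
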